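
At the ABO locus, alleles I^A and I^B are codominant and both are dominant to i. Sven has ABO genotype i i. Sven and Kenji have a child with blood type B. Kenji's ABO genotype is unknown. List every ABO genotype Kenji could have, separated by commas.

For each candidate genotype of Kenji, check whether crossing it with i i can produce every observed child phenotype.
  I^A I^A → possible child types {A} ✗
  I^A I^B → possible child types {A, B} ✓
  I^A i → possible child types {O, A} ✗
  I^B I^B → possible child types {B} ✓
  I^B i → possible child types {O, B} ✓
  i i → possible child types {O} ✗

I^A I^B, I^B I^B, I^B i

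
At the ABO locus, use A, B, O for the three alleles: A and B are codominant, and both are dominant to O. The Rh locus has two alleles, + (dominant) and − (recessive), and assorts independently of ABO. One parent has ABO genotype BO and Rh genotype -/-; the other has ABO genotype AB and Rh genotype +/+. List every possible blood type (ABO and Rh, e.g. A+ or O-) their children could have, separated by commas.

A+, B+, AB+

Gametes from BO × AB give offspring ABO genotypes AB, AO, BB, BO, i.e. phenotypes A, B, AB.
Rh cross -/- × +/+ → phenotypes Rh+.
Combining independently: A+, B+, AB+.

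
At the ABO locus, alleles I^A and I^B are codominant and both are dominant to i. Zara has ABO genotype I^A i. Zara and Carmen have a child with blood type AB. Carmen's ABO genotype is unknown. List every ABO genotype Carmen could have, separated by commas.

For each candidate genotype of Carmen, check whether crossing it with I^A i can produce every observed child phenotype.
  I^A I^A → possible child types {A} ✗
  I^A I^B → possible child types {A, B, AB} ✓
  I^A i → possible child types {O, A} ✗
  I^B I^B → possible child types {B, AB} ✓
  I^B i → possible child types {O, A, B, AB} ✓
  i i → possible child types {O, A} ✗

I^A I^B, I^B I^B, I^B i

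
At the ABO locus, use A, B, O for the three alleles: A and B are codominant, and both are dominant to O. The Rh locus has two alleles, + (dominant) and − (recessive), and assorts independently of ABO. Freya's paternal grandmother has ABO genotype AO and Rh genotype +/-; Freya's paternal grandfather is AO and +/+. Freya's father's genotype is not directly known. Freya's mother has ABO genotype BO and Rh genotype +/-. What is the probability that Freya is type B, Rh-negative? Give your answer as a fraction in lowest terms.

Freya's father's ABO genotype from AO × AO: 1/4 AA, 1/2 AO, 1/4 OO.
Crossing each possibility with the mother BO and summing P(type B): 1/4·0 + 1/2·1/4 + 1/4·1/2 = 1/4.
Similarly for Rh via the father's Rh distribution: P(Rh-) = 1/8.
Independent loci: 1/4 × 1/8 = 1/32.

1/32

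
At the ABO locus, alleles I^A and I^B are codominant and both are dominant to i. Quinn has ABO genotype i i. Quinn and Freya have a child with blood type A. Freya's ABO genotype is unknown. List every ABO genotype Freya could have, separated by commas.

For each candidate genotype of Freya, check whether crossing it with i i can produce every observed child phenotype.
  I^A I^A → possible child types {A} ✓
  I^A I^B → possible child types {A, B} ✓
  I^A i → possible child types {O, A} ✓
  I^B I^B → possible child types {B} ✗
  I^B i → possible child types {O, B} ✗
  i i → possible child types {O} ✗

I^A I^A, I^A I^B, I^A i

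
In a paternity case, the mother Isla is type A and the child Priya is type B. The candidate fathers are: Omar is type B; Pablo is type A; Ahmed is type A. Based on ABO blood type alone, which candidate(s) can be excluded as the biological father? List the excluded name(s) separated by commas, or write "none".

Pablo, Ahmed

A candidate is excluded only if no genotype consistent with his phenotype could produce a type B child with a type A mother.
Pablo (type A): no genotype consistent with that phenotype can produce a type-B child with a type-A mother.
Ahmed (type A): no genotype consistent with that phenotype can produce a type-B child with a type-A mother.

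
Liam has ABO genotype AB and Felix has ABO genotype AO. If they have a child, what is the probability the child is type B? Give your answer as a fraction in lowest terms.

1/4

ABO cross AB × AO → offspring phenotypes: 1/2 A, 1/4 B, 1/4 AB.
So P(type B) = 1/4.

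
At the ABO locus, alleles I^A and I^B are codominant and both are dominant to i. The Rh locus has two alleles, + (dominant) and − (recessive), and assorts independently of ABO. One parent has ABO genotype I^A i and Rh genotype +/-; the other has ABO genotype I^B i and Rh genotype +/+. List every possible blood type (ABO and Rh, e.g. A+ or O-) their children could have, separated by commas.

Gametes from I^A i × I^B i give offspring ABO genotypes I^A I^B, I^A i, I^B i, i i, i.e. phenotypes O, A, B, AB.
Rh cross +/- × +/+ → phenotypes Rh+.
Combining independently: O+, A+, B+, AB+.

O+, A+, B+, AB+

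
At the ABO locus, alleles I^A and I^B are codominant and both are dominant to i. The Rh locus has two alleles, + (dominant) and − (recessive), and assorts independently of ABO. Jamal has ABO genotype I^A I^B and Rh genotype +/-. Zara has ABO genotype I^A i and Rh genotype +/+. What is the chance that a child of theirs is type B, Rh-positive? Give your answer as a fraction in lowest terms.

1/4

ABO cross I^A I^B × I^A i → offspring phenotypes: 1/2 A, 1/4 B, 1/4 AB.
Rh cross +/- × +/+ → 1 Rh+.
Independent loci: P(type B, Rh-positive) = 1/4 × 1 = 1/4.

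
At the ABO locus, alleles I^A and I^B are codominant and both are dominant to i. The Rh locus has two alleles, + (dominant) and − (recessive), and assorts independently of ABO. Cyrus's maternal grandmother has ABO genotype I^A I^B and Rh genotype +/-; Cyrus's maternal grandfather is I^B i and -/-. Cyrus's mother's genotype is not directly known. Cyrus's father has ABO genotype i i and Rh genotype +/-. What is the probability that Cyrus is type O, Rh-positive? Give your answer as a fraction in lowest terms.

Cyrus's mother's ABO genotype from I^A I^B × I^B i: 1/4 I^A I^B, 1/4 I^A i, 1/4 I^B I^B, 1/4 I^B i.
Crossing each possibility with the father i i and summing P(type O): 1/4·0 + 1/4·1/2 + 1/4·0 + 1/4·1/2 = 1/4.
Similarly for Rh via the mother's Rh distribution: P(Rh+) = 5/8.
Independent loci: 1/4 × 5/8 = 5/32.

5/32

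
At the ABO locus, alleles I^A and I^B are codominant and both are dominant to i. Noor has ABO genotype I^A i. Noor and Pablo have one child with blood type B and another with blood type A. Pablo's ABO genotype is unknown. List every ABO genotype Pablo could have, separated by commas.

For each candidate genotype of Pablo, check whether crossing it with I^A i can produce every observed child phenotype.
  I^A I^A → possible child types {A} ✗
  I^A I^B → possible child types {A, B, AB} ✓
  I^A i → possible child types {O, A} ✗
  I^B I^B → possible child types {B, AB} ✗
  I^B i → possible child types {O, A, B, AB} ✓
  i i → possible child types {O, A} ✗

I^A I^B, I^B i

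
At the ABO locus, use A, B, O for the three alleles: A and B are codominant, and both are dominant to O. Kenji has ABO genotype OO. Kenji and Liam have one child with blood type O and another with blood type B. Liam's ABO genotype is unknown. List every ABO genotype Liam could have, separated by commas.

BO

For each candidate genotype of Liam, check whether crossing it with OO can produce every observed child phenotype.
  AA → possible child types {A} ✗
  AB → possible child types {A, B} ✗
  AO → possible child types {O, A} ✗
  BB → possible child types {B} ✗
  BO → possible child types {O, B} ✓
  OO → possible child types {O} ✗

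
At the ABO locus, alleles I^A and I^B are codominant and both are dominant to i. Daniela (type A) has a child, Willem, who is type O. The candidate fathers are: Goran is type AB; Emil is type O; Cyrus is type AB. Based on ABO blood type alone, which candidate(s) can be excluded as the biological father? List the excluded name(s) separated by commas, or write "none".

A candidate is excluded only if no genotype consistent with his phenotype could produce a type O child with a type A mother.
Goran (type AB): no genotype consistent with that phenotype can produce a type-O child with a type-A mother.
Cyrus (type AB): no genotype consistent with that phenotype can produce a type-O child with a type-A mother.

Goran, Cyrus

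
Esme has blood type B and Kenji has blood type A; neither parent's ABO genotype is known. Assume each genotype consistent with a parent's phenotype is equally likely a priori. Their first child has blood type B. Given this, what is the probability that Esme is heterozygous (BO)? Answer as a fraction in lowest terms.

Possible genotypes: Esme ∈ {BB, BO}; Kenji ∈ {AA, AO}.
Weight each parental genotype pair by prior × P(type-B child):
  BB × AO: posterior weight 2/3.
  BO × AO: posterior weight 1/3.
Sum the posterior weight over pairs where Esme is BO: 1/3.

1/3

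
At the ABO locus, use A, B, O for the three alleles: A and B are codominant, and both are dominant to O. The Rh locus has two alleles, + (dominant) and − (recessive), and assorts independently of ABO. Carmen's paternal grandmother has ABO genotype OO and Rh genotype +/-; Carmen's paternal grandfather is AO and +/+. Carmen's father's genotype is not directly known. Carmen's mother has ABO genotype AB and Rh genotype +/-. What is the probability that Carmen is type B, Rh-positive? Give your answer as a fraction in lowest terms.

Carmen's father's ABO genotype from OO × AO: 1/2 AO, 1/2 OO.
Crossing each possibility with the mother AB and summing P(type B): 1/2·1/4 + 1/2·1/2 = 3/8.
Similarly for Rh via the father's Rh distribution: P(Rh+) = 7/8.
Independent loci: 3/8 × 7/8 = 21/64.

21/64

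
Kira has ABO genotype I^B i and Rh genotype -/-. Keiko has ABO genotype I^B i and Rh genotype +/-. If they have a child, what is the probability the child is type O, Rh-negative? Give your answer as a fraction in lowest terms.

ABO cross I^B i × I^B i → offspring phenotypes: 1/4 O, 3/4 B.
Rh cross -/- × +/- → 1/2 Rh+, 1/2 Rh-.
Independent loci: P(type O, Rh-negative) = 1/4 × 1/2 = 1/8.

1/8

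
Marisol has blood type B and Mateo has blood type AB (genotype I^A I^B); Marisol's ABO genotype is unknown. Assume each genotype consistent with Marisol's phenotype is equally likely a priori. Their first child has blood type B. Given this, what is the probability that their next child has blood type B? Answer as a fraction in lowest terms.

1/2

Possible genotypes: Marisol ∈ {I^B I^B, I^B i}; Mateo ∈ {I^A I^B}.
Weight each parental genotype pair by prior × P(type-B child):
  I^B I^B × I^A I^B: posterior weight 1/2; P(next child type B) = 1/2.
  I^B i × I^A I^B: posterior weight 1/2; P(next child type B) = 1/2.
Weighted sum = 1/2.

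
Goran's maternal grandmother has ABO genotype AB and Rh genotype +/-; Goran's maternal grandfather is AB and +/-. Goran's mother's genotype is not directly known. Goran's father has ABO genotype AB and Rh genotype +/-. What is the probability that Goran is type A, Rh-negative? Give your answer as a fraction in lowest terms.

1/16

Goran's mother's ABO genotype from AB × AB: 1/4 AA, 1/2 AB, 1/4 BB.
Crossing each possibility with the father AB and summing P(type A): 1/4·1/2 + 1/2·1/4 + 1/4·0 = 1/4.
Similarly for Rh via the mother's Rh distribution: P(Rh-) = 1/4.
Independent loci: 1/4 × 1/4 = 1/16.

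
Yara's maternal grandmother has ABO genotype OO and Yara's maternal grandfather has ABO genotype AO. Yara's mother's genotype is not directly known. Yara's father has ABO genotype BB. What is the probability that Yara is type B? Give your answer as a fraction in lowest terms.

Yara's mother's ABO genotype from OO × AO: 1/2 AO, 1/2 OO.
Crossing each possibility with the father BB and summing P(type B): 1/2·1/2 + 1/2·1 = 3/4.

3/4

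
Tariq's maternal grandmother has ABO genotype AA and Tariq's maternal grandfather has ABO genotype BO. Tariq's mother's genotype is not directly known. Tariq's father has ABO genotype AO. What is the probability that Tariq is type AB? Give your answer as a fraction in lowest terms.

1/8

Tariq's mother's ABO genotype from AA × BO: 1/2 AB, 1/2 AO.
Crossing each possibility with the father AO and summing P(type AB): 1/2·1/4 + 1/2·0 = 1/8.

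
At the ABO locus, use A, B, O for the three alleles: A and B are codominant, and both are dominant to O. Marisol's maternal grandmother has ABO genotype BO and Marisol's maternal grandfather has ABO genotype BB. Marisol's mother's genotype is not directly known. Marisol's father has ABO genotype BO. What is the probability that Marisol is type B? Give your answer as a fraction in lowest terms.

Marisol's mother's ABO genotype from BO × BB: 1/2 BB, 1/2 BO.
Crossing each possibility with the father BO and summing P(type B): 1/2·1 + 1/2·3/4 = 7/8.

7/8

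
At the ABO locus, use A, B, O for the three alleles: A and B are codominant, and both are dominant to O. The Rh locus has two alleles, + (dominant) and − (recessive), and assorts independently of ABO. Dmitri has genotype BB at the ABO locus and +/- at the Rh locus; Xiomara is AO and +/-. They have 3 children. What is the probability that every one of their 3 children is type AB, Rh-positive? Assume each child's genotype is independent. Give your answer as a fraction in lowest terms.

27/512

ABO cross BB × AO → 1/2 B, 1/2 AB.
Rh cross +/- × +/- → 3/4 Rh+, 1/4 Rh-; so P(type AB, Rh-positive) = 1/2 × 3/4 = 3/8 per child.
All 3 independent: (3/8)^3 = 27/512.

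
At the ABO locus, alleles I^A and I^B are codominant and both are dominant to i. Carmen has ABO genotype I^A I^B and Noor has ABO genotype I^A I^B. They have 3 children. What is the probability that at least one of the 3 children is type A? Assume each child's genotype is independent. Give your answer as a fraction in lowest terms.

ABO cross I^A I^B × I^A I^B → 1/4 A, 1/4 B, 1/2 AB.
So P(type A) = 1/4 per child.
P(none) = (3/4)^3 = 27/64; P(at least one) = 1 − 27/64 = 37/64.

37/64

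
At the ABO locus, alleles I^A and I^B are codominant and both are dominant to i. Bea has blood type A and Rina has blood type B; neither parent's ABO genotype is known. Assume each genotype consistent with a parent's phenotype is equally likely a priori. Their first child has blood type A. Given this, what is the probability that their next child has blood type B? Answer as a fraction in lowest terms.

Possible genotypes: Bea ∈ {I^A I^A, I^A i}; Rina ∈ {I^B I^B, I^B i}.
Weight each parental genotype pair by prior × P(type-A child):
  I^A I^A × I^B i: posterior weight 2/3; P(next child type B) = 0.
  I^A i × I^B i: posterior weight 1/3; P(next child type B) = 1/4.
Weighted sum = 1/12.

1/12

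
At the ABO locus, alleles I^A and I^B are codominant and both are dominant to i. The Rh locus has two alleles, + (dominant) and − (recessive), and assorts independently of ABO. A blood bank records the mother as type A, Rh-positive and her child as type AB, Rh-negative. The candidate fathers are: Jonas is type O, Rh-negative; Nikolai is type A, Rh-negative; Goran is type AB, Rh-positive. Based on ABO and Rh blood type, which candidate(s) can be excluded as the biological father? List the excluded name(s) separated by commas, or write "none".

A candidate is excluded only if no genotype consistent with his phenotype could produce a type AB, Rh-negative child with a type A, Rh-positive mother.
Jonas (type O, Rh-): no genotype consistent with that phenotype can produce a type-AB Rh- child with a type-A mother.
Nikolai (type A, Rh-): no genotype consistent with that phenotype can produce a type-AB Rh- child with a type-A mother.

Jonas, Nikolai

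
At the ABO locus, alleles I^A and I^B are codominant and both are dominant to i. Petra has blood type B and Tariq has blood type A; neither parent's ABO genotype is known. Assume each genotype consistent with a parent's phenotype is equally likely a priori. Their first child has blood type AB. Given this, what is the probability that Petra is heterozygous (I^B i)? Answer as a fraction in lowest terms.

Possible genotypes: Petra ∈ {I^B I^B, I^B i}; Tariq ∈ {I^A I^A, I^A i}.
Weight each parental genotype pair by prior × P(type-AB child):
  I^B I^B × I^A I^A: posterior weight 4/9.
  I^B I^B × I^A i: posterior weight 2/9.
  I^B i × I^A I^A: posterior weight 2/9.
  I^B i × I^A i: posterior weight 1/9.
Sum the posterior weight over pairs where Petra is I^B i: 1/3.

1/3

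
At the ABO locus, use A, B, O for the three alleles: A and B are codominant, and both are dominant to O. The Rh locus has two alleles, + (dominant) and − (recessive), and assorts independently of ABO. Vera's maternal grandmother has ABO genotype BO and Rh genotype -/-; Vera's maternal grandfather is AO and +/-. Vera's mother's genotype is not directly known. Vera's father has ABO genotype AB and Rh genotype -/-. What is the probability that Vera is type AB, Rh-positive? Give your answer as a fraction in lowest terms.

1/16

Vera's mother's ABO genotype from BO × AO: 1/4 AB, 1/4 AO, 1/4 BO, 1/4 OO.
Crossing each possibility with the father AB and summing P(type AB): 1/4·1/2 + 1/4·1/4 + 1/4·1/4 + 1/4·0 = 1/4.
Similarly for Rh via the mother's Rh distribution: P(Rh+) = 1/4.
Independent loci: 1/4 × 1/4 = 1/16.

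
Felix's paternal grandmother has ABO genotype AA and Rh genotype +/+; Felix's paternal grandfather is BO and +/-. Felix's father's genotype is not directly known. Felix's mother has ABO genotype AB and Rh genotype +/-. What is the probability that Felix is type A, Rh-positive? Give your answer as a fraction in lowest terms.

Felix's father's ABO genotype from AA × BO: 1/2 AB, 1/2 AO.
Crossing each possibility with the mother AB and summing P(type A): 1/2·1/4 + 1/2·1/2 = 3/8.
Similarly for Rh via the father's Rh distribution: P(Rh+) = 7/8.
Independent loci: 3/8 × 7/8 = 21/64.

21/64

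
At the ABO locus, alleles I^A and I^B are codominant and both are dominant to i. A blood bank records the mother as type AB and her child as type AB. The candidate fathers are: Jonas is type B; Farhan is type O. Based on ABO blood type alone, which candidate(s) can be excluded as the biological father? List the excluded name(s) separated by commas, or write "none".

Farhan

A candidate is excluded only if no genotype consistent with his phenotype could produce a type AB child with a type AB mother.
Farhan (type O): no genotype consistent with that phenotype can produce a type-AB child with a type-AB mother.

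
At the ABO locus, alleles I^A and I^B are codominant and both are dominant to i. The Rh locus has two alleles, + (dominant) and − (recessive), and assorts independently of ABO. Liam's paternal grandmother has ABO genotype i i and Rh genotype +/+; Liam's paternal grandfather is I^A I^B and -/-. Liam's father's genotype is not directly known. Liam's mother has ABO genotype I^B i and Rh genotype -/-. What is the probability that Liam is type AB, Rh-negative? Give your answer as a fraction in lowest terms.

Liam's father's ABO genotype from i i × I^A I^B: 1/2 I^A i, 1/2 I^B i.
Crossing each possibility with the mother I^B i and summing P(type AB): 1/2·1/4 + 1/2·0 = 1/8.
Similarly for Rh via the father's Rh distribution: P(Rh-) = 1/2.
Independent loci: 1/8 × 1/2 = 1/16.

1/16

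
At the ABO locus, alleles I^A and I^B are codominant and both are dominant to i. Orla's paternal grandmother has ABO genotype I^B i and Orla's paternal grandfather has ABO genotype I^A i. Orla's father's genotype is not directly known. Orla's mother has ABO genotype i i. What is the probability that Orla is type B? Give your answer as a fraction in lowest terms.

1/4

Orla's father's ABO genotype from I^B i × I^A i: 1/4 I^A I^B, 1/4 I^A i, 1/4 I^B i, 1/4 i i.
Crossing each possibility with the mother i i and summing P(type B): 1/4·1/2 + 1/4·0 + 1/4·1/2 + 1/4·0 = 1/4.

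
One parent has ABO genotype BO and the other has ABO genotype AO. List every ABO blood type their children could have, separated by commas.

Gametes from BO × AO give offspring ABO genotypes AB, AO, BO, OO, i.e. phenotypes O, A, B, AB.

O, A, B, AB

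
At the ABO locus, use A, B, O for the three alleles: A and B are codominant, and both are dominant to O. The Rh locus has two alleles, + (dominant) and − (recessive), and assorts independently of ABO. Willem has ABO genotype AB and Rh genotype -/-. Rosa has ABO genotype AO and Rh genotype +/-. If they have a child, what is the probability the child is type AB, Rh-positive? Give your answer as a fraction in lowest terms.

ABO cross AB × AO → offspring phenotypes: 1/2 A, 1/4 B, 1/4 AB.
Rh cross -/- × +/- → 1/2 Rh+, 1/2 Rh-.
Independent loci: P(type AB, Rh-positive) = 1/4 × 1/2 = 1/8.

1/8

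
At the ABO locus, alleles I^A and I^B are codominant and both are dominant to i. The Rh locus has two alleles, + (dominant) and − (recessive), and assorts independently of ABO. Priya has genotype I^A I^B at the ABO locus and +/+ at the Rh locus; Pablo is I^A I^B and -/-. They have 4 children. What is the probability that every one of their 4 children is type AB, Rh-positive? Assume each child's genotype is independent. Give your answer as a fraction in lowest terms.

1/16

ABO cross I^A I^B × I^A I^B → 1/4 A, 1/4 B, 1/2 AB.
Rh cross +/+ × -/- → 1 Rh+; so P(type AB, Rh-positive) = 1/2 × 1 = 1/2 per child.
All 4 independent: (1/2)^4 = 1/16.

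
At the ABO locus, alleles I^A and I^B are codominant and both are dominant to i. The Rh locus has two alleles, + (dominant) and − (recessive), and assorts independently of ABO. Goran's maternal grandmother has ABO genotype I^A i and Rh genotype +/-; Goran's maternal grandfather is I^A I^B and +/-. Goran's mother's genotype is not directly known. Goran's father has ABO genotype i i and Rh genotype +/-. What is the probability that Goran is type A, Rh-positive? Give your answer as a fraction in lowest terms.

3/8

Goran's mother's ABO genotype from I^A i × I^A I^B: 1/4 I^A I^A, 1/4 I^A I^B, 1/4 I^A i, 1/4 I^B i.
Crossing each possibility with the father i i and summing P(type A): 1/4·1 + 1/4·1/2 + 1/4·1/2 + 1/4·0 = 1/2.
Similarly for Rh via the mother's Rh distribution: P(Rh+) = 3/4.
Independent loci: 1/2 × 3/4 = 3/8.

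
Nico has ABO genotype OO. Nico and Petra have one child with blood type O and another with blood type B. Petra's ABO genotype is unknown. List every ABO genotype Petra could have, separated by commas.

BO

For each candidate genotype of Petra, check whether crossing it with OO can produce every observed child phenotype.
  AA → possible child types {A} ✗
  AB → possible child types {A, B} ✗
  AO → possible child types {O, A} ✗
  BB → possible child types {B} ✗
  BO → possible child types {O, B} ✓
  OO → possible child types {O} ✗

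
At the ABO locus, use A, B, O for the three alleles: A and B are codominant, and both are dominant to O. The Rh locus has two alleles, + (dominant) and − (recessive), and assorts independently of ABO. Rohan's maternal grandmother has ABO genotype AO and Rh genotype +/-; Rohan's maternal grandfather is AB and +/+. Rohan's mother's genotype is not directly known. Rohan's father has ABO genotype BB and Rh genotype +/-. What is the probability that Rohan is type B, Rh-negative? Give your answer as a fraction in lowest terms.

1/16

Rohan's mother's ABO genotype from AO × AB: 1/4 AA, 1/4 AB, 1/4 AO, 1/4 BO.
Crossing each possibility with the father BB and summing P(type B): 1/4·0 + 1/4·1/2 + 1/4·1/2 + 1/4·1 = 1/2.
Similarly for Rh via the mother's Rh distribution: P(Rh-) = 1/8.
Independent loci: 1/2 × 1/8 = 1/16.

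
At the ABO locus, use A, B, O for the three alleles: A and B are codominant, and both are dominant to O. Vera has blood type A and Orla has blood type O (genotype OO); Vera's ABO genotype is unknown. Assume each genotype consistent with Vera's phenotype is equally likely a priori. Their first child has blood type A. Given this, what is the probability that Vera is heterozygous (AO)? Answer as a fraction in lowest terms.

1/3

Possible genotypes: Vera ∈ {AA, AO}; Orla ∈ {OO}.
Weight each parental genotype pair by prior × P(type-A child):
  AA × OO: posterior weight 2/3.
  AO × OO: posterior weight 1/3.
Sum the posterior weight over pairs where Vera is AO: 1/3.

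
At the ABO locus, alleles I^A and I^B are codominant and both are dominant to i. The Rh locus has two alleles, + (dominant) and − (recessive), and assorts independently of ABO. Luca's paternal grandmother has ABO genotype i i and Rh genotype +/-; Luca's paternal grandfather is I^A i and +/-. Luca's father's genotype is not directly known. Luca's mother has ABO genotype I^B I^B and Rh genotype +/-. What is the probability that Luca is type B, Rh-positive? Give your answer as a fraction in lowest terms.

Luca's father's ABO genotype from i i × I^A i: 1/2 I^A i, 1/2 i i.
Crossing each possibility with the mother I^B I^B and summing P(type B): 1/2·1/2 + 1/2·1 = 3/4.
Similarly for Rh via the father's Rh distribution: P(Rh+) = 3/4.
Independent loci: 3/4 × 3/4 = 9/16.

9/16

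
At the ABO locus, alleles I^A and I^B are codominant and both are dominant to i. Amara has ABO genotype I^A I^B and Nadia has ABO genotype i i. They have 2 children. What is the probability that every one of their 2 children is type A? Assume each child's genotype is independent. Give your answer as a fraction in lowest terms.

ABO cross I^A I^B × i i → 1/2 A, 1/2 B.
So P(type A) = 1/2 per child.
All 2 independent: (1/2)^2 = 1/4.

1/4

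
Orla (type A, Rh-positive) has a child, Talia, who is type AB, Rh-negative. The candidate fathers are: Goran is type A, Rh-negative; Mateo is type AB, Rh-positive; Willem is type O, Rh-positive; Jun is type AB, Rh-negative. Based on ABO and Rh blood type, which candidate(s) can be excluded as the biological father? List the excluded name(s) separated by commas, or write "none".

Goran, Willem

A candidate is excluded only if no genotype consistent with his phenotype could produce a type AB, Rh-negative child with a type A, Rh-positive mother.
Goran (type A, Rh-): no genotype consistent with that phenotype can produce a type-AB Rh- child with a type-A mother.
Willem (type O, Rh+): no genotype consistent with that phenotype can produce a type-AB Rh- child with a type-A mother.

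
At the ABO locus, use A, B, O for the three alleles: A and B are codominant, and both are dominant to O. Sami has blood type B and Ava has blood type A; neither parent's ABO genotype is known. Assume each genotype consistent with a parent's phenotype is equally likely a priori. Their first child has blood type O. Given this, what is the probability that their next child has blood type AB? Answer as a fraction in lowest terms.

1/4

Possible genotypes: Sami ∈ {BB, BO}; Ava ∈ {AA, AO}.
Weight each parental genotype pair by prior × P(type-O child):
  BO × AO: posterior weight 1; P(next child type AB) = 1/4.
Weighted sum = 1/4.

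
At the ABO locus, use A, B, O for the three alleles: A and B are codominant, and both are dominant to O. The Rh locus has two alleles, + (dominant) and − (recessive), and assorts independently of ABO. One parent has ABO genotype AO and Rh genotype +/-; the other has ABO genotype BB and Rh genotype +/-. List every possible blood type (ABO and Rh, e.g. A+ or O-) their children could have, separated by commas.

B+, B-, AB+, AB-

Gametes from AO × BB give offspring ABO genotypes AB, BO, i.e. phenotypes B, AB.
Rh cross +/- × +/- → phenotypes Rh+, Rh-.
Combining independently: B+, B-, AB+, AB-.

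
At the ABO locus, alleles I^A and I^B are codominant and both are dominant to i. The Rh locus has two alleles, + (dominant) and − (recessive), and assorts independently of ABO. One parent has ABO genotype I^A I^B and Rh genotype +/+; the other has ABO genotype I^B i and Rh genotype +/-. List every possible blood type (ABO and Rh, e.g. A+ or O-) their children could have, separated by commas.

Gametes from I^A I^B × I^B i give offspring ABO genotypes I^A I^B, I^A i, I^B I^B, I^B i, i.e. phenotypes A, B, AB.
Rh cross +/+ × +/- → phenotypes Rh+.
Combining independently: A+, B+, AB+.

A+, B+, AB+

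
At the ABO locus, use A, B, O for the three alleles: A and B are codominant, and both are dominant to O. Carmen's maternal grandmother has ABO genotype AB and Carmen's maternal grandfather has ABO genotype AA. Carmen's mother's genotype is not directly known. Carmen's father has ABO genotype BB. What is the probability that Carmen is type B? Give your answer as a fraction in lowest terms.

Carmen's mother's ABO genotype from AB × AA: 1/2 AA, 1/2 AB.
Crossing each possibility with the father BB and summing P(type B): 1/2·0 + 1/2·1/2 = 1/4.

1/4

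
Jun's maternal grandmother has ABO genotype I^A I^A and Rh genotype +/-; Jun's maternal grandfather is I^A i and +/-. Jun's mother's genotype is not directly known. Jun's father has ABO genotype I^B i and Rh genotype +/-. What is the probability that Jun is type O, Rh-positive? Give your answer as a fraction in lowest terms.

3/32

Jun's mother's ABO genotype from I^A I^A × I^A i: 1/2 I^A I^A, 1/2 I^A i.
Crossing each possibility with the father I^B i and summing P(type O): 1/2·0 + 1/2·1/4 = 1/8.
Similarly for Rh via the mother's Rh distribution: P(Rh+) = 3/4.
Independent loci: 1/8 × 3/4 = 3/32.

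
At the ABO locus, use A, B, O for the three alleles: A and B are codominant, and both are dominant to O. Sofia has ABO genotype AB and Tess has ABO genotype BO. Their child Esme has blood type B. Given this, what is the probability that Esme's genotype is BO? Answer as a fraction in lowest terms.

1/2

Cross AB × BO → 1/4 AB, 1/4 AO, 1/4 BB, 1/4 BO.
Type-B genotypes among offspring: BB (1/4), BO (1/4); total 1/2.
P(BO | type B) = (1/4) / (1/2) = 1/2.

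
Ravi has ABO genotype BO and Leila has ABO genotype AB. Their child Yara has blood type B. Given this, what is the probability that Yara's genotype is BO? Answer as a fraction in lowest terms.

1/2

Cross BO × AB → 1/4 AB, 1/4 AO, 1/4 BB, 1/4 BO.
Type-B genotypes among offspring: BB (1/4), BO (1/4); total 1/2.
P(BO | type B) = (1/4) / (1/2) = 1/2.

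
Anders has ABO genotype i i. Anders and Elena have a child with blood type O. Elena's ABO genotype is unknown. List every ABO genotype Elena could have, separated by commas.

For each candidate genotype of Elena, check whether crossing it with i i can produce every observed child phenotype.
  I^A I^A → possible child types {A} ✗
  I^A I^B → possible child types {A, B} ✗
  I^A i → possible child types {O, A} ✓
  I^B I^B → possible child types {B} ✗
  I^B i → possible child types {O, B} ✓
  i i → possible child types {O} ✓

I^A i, I^B i, i i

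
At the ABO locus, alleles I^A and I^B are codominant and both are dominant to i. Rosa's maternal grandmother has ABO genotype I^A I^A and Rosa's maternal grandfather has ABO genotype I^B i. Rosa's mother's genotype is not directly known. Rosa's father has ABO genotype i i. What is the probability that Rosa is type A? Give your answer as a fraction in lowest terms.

1/2

Rosa's mother's ABO genotype from I^A I^A × I^B i: 1/2 I^A I^B, 1/2 I^A i.
Crossing each possibility with the father i i and summing P(type A): 1/2·1/2 + 1/2·1/2 = 1/2.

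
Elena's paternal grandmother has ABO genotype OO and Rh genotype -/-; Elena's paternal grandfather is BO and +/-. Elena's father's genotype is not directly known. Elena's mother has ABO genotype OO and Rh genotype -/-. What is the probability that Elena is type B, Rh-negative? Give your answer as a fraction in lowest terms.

3/16

Elena's father's ABO genotype from OO × BO: 1/2 BO, 1/2 OO.
Crossing each possibility with the mother OO and summing P(type B): 1/2·1/2 + 1/2·0 = 1/4.
Similarly for Rh via the father's Rh distribution: P(Rh-) = 3/4.
Independent loci: 1/4 × 3/4 = 3/16.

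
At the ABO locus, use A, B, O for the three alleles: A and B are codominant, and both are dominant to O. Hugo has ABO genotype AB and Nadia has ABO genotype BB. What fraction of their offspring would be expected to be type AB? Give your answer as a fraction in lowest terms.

1/2

ABO cross AB × BB → offspring phenotypes: 1/2 B, 1/2 AB.
So P(type AB) = 1/2.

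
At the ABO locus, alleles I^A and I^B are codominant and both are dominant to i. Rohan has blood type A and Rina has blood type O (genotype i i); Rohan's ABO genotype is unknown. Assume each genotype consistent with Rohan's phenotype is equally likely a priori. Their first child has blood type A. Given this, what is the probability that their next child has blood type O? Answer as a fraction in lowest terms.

1/6

Possible genotypes: Rohan ∈ {I^A I^A, I^A i}; Rina ∈ {i i}.
Weight each parental genotype pair by prior × P(type-A child):
  I^A I^A × i i: posterior weight 2/3; P(next child type O) = 0.
  I^A i × i i: posterior weight 1/3; P(next child type O) = 1/2.
Weighted sum = 1/6.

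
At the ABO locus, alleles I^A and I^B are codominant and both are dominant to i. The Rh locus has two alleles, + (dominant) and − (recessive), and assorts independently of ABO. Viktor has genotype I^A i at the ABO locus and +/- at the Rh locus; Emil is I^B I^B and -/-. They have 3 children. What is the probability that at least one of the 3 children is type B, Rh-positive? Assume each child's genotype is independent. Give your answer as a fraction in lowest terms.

ABO cross I^A i × I^B I^B → 1/2 B, 1/2 AB.
Rh cross +/- × -/- → 1/2 Rh+, 1/2 Rh-; so P(type B, Rh-positive) = 1/2 × 1/2 = 1/4 per child.
P(none) = (3/4)^3 = 27/64; P(at least one) = 1 − 27/64 = 37/64.

37/64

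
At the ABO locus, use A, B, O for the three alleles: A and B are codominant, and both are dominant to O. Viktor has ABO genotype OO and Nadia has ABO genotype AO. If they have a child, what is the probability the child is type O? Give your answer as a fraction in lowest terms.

1/2

ABO cross OO × AO → offspring phenotypes: 1/2 O, 1/2 A.
So P(type O) = 1/2.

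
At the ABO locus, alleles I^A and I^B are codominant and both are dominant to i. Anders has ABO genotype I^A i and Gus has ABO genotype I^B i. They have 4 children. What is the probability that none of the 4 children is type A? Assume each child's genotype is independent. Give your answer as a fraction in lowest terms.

81/256

ABO cross I^A i × I^B i → 1/4 O, 1/4 A, 1/4 B, 1/4 AB.
So P(type A) = 1/4 per child.
P(not type A) = 3/4 for one child; (3/4)^4 = 81/256.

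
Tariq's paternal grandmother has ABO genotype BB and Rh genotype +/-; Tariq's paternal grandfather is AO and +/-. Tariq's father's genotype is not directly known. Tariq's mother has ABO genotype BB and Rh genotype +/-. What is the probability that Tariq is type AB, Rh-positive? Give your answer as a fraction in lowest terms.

3/16

Tariq's father's ABO genotype from BB × AO: 1/2 AB, 1/2 BO.
Crossing each possibility with the mother BB and summing P(type AB): 1/2·1/2 + 1/2·0 = 1/4.
Similarly for Rh via the father's Rh distribution: P(Rh+) = 3/4.
Independent loci: 1/4 × 3/4 = 3/16.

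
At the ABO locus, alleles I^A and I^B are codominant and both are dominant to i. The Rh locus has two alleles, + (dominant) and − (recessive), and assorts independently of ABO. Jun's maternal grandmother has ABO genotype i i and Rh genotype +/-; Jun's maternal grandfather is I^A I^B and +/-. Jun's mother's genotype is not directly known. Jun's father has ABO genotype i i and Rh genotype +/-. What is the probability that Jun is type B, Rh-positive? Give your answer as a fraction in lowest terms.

Jun's mother's ABO genotype from i i × I^A I^B: 1/2 I^A i, 1/2 I^B i.
Crossing each possibility with the father i i and summing P(type B): 1/2·0 + 1/2·1/2 = 1/4.
Similarly for Rh via the mother's Rh distribution: P(Rh+) = 3/4.
Independent loci: 1/4 × 3/4 = 3/16.

3/16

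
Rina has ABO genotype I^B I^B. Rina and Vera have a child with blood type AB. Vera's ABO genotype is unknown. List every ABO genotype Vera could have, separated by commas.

For each candidate genotype of Vera, check whether crossing it with I^B I^B can produce every observed child phenotype.
  I^A I^A → possible child types {AB} ✓
  I^A I^B → possible child types {B, AB} ✓
  I^A i → possible child types {B, AB} ✓
  I^B I^B → possible child types {B} ✗
  I^B i → possible child types {B} ✗
  i i → possible child types {B} ✗

I^A I^A, I^A I^B, I^A i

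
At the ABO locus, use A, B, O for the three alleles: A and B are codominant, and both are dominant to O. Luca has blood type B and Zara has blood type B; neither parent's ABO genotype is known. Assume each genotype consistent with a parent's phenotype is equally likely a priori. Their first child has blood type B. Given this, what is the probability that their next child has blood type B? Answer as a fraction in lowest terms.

Possible genotypes: Luca ∈ {BB, BO}; Zara ∈ {BB, BO}.
Weight each parental genotype pair by prior × P(type-B child):
  BB × BB: posterior weight 4/15; P(next child type B) = 1.
  BB × BO: posterior weight 4/15; P(next child type B) = 1.
  BO × BB: posterior weight 4/15; P(next child type B) = 1.
  BO × BO: posterior weight 1/5; P(next child type B) = 3/4.
Weighted sum = 19/20.

19/20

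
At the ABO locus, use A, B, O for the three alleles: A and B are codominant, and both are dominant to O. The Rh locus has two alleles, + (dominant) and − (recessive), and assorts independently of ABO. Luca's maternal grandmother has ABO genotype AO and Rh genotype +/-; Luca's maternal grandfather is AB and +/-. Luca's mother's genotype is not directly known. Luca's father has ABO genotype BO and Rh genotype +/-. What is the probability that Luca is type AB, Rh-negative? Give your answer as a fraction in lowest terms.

Luca's mother's ABO genotype from AO × AB: 1/4 AA, 1/4 AB, 1/4 AO, 1/4 BO.
Crossing each possibility with the father BO and summing P(type AB): 1/4·1/2 + 1/4·1/4 + 1/4·1/4 + 1/4·0 = 1/4.
Similarly for Rh via the mother's Rh distribution: P(Rh-) = 1/4.
Independent loci: 1/4 × 1/4 = 1/16.

1/16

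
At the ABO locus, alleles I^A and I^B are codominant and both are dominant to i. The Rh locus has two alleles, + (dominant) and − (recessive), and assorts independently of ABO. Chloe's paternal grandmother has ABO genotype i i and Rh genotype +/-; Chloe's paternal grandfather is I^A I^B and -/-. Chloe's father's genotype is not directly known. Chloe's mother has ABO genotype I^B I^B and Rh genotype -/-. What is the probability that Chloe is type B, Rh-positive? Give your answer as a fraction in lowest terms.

3/16

Chloe's father's ABO genotype from i i × I^A I^B: 1/2 I^A i, 1/2 I^B i.
Crossing each possibility with the mother I^B I^B and summing P(type B): 1/2·1/2 + 1/2·1 = 3/4.
Similarly for Rh via the father's Rh distribution: P(Rh+) = 1/4.
Independent loci: 3/4 × 1/4 = 3/16.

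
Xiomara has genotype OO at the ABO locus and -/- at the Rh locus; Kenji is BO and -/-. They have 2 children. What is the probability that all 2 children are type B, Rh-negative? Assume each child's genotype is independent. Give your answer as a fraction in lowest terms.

ABO cross OO × BO → 1/2 O, 1/2 B.
Rh cross -/- × -/- → 1 Rh-; so P(type B, Rh-negative) = 1/2 × 1 = 1/2 per child.
All 2 independent: (1/2)^2 = 1/4.

1/4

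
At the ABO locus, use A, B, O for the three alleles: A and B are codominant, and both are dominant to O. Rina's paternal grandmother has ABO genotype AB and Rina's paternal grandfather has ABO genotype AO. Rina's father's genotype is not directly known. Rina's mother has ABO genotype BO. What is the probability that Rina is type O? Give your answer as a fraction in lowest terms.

1/8

Rina's father's ABO genotype from AB × AO: 1/4 AA, 1/4 AB, 1/4 AO, 1/4 BO.
Crossing each possibility with the mother BO and summing P(type O): 1/4·0 + 1/4·0 + 1/4·1/4 + 1/4·1/4 = 1/8.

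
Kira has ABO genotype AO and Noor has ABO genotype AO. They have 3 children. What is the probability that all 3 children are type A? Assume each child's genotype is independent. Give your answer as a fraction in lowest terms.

ABO cross AO × AO → 1/4 O, 3/4 A.
So P(type A) = 3/4 per child.
All 3 independent: (3/4)^3 = 27/64.

27/64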